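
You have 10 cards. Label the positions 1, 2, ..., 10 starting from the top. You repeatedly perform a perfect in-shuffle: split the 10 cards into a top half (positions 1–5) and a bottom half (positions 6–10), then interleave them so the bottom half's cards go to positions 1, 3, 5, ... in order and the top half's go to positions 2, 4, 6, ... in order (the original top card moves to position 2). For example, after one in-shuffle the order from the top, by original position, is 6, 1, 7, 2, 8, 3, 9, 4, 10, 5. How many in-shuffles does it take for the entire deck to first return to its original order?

10

The in-shuffle permutes the 10 positions with cycle lengths [10].
Every card is home exactly when every cycle has completed a whole number of laps, i.e. after lcm(10) = 10 in-shuffles.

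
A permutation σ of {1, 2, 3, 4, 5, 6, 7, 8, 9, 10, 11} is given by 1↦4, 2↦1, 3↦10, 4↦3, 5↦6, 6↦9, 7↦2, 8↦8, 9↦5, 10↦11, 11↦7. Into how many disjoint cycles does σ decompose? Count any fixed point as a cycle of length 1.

Cycle decomposition: (1 4 3 10 11 7 2) (5 6 9) (8).
3 cycles.

3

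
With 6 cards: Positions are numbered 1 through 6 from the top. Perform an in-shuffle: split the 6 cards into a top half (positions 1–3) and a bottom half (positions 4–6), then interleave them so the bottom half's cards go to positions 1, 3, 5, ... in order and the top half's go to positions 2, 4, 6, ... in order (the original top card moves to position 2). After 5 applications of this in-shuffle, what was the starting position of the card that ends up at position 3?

Work backwards from position 3, undoing one in-shuffle at a time:
3 ← 5 ← 6 ← 3 ← 5 ← 6
So the card now at position 3 started at position 6.

6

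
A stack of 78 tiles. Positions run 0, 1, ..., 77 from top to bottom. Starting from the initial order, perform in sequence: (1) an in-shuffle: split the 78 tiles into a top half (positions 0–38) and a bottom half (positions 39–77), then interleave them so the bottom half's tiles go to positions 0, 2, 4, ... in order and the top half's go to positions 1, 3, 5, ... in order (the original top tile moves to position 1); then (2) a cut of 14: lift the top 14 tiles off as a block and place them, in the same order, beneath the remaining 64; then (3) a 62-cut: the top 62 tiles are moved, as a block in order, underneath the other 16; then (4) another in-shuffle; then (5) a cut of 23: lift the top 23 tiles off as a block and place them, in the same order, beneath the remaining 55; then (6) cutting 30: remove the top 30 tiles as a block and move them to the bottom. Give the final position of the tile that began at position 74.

Track the tile from position 74 forward through each operation:
  after op 1 (in-shuffle): 74 → 70
  after op 2 (cut 14): 70 → 56
  after op 3 (cut 62): 56 → 72
  after op 4 (in-shuffle): 72 → 66
  after op 5 (cut 23): 66 → 43
  after op 6 (cut 30): 43 → 13

13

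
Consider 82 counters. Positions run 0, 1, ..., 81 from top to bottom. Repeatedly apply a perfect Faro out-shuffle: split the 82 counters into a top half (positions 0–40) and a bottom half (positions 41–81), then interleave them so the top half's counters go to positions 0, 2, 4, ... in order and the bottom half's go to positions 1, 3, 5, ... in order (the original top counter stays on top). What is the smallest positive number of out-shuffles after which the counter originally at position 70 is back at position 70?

54

Follow position 70 under repeated out-shuffles:
70 → 59 → 37 → 74 → 67 → 53 → 25 → 50 → ... → 70 (length 54)
It first returns after 54 out-shuffles.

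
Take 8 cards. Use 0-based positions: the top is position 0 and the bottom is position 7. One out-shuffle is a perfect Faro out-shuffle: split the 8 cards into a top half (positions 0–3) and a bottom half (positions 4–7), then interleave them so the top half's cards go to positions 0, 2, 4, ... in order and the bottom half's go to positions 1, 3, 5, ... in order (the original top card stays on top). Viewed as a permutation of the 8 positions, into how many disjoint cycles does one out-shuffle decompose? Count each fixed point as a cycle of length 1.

4

Trace each unvisited position around until it returns:
(0) (1 2 4) (3 6 5) (7)
4 cycles in total.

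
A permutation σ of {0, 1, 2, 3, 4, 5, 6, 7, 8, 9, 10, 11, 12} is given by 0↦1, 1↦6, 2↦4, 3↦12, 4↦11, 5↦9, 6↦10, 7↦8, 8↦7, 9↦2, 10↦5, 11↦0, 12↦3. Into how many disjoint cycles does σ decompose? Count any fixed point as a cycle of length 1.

3

Cycle decomposition: (0 1 6 10 5 9 2 4 11) (3 12) (7 8).
3 cycles.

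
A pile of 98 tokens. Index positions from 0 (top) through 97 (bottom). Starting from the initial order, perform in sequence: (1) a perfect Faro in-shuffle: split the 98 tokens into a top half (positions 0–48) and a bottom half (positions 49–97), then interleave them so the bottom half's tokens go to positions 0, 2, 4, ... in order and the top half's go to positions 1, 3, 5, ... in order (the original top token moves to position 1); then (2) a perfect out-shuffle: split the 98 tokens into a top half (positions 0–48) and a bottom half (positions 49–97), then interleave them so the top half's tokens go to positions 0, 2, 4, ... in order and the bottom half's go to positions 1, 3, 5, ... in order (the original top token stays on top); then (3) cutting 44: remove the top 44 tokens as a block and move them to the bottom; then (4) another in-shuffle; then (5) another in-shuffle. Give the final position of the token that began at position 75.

Track the token from position 75 forward through each operation:
  after op 1 (in-shuffle): 75 → 52
  after op 2 (out-shuffle): 52 → 7
  after op 3 (cut 44): 7 → 61
  after op 4 (in-shuffle): 61 → 24
  after op 5 (in-shuffle): 24 → 49

49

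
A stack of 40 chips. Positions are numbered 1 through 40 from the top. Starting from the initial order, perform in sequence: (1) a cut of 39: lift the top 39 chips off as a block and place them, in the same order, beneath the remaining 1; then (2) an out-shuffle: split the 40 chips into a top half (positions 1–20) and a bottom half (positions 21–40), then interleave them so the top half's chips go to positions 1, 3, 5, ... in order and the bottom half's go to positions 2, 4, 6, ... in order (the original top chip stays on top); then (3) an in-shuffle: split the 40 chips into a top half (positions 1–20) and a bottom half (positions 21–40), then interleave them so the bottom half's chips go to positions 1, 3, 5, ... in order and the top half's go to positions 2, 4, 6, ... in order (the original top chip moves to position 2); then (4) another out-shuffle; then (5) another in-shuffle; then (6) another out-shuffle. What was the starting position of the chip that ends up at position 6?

Undo the operations in reverse order, starting from position 6:
  undo op 6 (out-shuffle, from bottom half): 6 ← 23
  undo op 5 (in-shuffle, from bottom half): 23 ← 32
  undo op 4 (out-shuffle, from bottom half): 32 ← 36
  undo op 3 (in-shuffle, from top half): 36 ← 18
  undo op 2 (out-shuffle, from bottom half): 18 ← 29
  undo op 1 (cut 39): 29 ← 28
So the chip at position 6 came from original position 28.

28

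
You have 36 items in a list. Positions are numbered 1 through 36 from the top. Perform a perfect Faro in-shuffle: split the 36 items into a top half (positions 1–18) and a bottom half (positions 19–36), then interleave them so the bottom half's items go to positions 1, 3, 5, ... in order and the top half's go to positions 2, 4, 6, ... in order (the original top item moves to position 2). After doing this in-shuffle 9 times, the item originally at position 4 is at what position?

13

Track the item's position through each in-shuffle:
4 → 8 → 16 → 32 → 27 → 17 → 34 → 31 → 25 → 13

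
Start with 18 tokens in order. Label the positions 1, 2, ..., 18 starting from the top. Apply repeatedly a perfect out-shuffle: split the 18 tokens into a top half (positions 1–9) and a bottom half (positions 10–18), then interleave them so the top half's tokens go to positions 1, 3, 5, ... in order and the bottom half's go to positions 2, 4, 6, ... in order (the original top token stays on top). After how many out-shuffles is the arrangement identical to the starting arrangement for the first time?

The out-shuffle permutes the 18 positions with cycle lengths [1, 1, 8, 8].
Every token is home exactly when every cycle has completed a whole number of laps, i.e. after lcm(1, 8) = 8 out-shuffles.

8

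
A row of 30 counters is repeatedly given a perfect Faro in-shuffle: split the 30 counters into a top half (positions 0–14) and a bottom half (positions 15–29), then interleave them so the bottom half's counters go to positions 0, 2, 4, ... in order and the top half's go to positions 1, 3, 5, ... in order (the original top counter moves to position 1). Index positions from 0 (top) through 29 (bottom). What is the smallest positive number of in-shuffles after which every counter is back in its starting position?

5

The in-shuffle permutes the 30 positions with cycle lengths [5, 5, 5, 5, 5, 5].
Every counter is home exactly when every cycle has completed a whole number of laps, i.e. after lcm(5) = 5 in-shuffles.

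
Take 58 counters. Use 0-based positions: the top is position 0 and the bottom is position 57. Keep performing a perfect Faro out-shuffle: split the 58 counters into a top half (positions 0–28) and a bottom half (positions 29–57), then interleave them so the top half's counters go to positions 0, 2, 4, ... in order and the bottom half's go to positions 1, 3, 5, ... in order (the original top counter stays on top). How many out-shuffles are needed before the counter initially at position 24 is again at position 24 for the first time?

Follow position 24 under repeated out-shuffles:
24 → 48 → 39 → 21 → 42 → 27 → 54 → 51 → 45 → 33 → 9 → 18 → 36 → 15 → 30 → 3 → 6 → 12 → 24
It first returns after 18 out-shuffles.

18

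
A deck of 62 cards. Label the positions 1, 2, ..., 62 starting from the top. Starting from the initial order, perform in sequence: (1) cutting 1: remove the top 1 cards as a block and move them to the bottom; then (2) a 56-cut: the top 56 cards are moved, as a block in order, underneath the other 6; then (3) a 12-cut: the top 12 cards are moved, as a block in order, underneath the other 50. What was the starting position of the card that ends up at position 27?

34

Undo the operations in reverse order, starting from position 27:
  undo op 3 (cut 12): 27 ← 39
  undo op 2 (cut 56): 39 ← 33
  undo op 1 (cut 1): 33 ← 34
So the card at position 27 came from original position 34.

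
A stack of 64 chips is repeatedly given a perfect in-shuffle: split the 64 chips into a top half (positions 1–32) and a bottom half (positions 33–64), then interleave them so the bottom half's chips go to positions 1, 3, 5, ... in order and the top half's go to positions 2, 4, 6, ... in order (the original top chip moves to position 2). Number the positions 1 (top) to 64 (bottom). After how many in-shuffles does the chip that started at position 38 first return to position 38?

Follow position 38 under repeated in-shuffles:
38 → 11 → 22 → 44 → 23 → 46 → 27 → 54 → 43 → 21 → 42 → 19 → 38
It first returns after 12 in-shuffles.

12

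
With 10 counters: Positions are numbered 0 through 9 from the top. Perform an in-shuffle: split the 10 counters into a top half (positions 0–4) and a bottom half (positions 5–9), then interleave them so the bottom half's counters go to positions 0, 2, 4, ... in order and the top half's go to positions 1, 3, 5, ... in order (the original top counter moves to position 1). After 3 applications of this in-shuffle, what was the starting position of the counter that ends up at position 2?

Work backwards from position 2, undoing one in-shuffle at a time:
2 ← 6 ← 8 ← 9
So the counter now at position 2 started at position 9.

9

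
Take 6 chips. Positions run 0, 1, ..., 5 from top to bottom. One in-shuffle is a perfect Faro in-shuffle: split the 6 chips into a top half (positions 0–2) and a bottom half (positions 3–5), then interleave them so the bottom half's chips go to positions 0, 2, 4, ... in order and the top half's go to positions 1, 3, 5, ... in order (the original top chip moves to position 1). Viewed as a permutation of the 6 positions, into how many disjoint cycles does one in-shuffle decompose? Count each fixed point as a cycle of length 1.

2

Trace each unvisited position around until it returns:
(0 1 3) (2 5 4)
2 cycles in total.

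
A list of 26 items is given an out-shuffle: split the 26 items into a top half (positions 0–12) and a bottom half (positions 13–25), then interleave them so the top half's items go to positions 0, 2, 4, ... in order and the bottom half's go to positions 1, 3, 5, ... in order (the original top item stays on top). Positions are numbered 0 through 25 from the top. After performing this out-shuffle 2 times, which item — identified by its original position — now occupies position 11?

Work backwards from position 11, undoing one out-shuffle at a time:
11 ← 18 ← 9
So the item now at position 11 started at position 9.

9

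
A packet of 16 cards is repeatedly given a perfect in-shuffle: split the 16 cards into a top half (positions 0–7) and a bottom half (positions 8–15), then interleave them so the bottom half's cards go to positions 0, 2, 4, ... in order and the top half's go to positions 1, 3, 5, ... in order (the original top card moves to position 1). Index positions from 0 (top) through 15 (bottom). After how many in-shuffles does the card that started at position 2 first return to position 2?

Follow position 2 under repeated in-shuffles:
2 → 5 → 11 → 6 → 13 → 10 → 4 → 9 → 2
It first returns after 8 in-shuffles.

8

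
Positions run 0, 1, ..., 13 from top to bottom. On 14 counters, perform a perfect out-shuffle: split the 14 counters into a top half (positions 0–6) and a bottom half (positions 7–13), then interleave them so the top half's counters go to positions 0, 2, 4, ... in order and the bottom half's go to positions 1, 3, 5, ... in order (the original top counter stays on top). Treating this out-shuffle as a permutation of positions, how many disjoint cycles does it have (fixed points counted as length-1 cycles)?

Trace each unvisited position around until it returns:
(0) (1 2 4 8 3 6 ... len 12) (13)
3 cycles in total.

3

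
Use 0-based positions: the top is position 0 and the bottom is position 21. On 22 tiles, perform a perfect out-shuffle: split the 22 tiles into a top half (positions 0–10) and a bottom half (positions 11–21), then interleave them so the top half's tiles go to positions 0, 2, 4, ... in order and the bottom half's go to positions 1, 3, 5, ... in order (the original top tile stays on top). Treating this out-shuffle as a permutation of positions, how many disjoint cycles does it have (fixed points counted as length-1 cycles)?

7

Trace each unvisited position around until it returns:
(0) (1 2 4 8 16 11) (3 6 12) (5 10 20 19 17 13) (7 14) (9 18 15) (21)
7 cycles in total.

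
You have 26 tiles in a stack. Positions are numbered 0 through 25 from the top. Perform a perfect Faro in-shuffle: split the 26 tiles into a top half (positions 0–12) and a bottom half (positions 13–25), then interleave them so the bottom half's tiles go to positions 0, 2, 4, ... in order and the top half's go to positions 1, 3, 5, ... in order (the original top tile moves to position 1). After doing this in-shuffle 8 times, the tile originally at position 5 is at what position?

Track the tile's position through each in-shuffle:
5 → 11 → 23 → 20 → 14 → 2 → 5 → 11 → 23

23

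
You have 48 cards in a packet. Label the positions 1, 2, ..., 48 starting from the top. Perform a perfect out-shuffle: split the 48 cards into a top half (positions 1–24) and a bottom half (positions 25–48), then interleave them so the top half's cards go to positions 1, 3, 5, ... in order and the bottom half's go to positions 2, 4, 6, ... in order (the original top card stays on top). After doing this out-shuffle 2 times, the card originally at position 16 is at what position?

14

Track the card's position through each out-shuffle:
16 → 31 → 14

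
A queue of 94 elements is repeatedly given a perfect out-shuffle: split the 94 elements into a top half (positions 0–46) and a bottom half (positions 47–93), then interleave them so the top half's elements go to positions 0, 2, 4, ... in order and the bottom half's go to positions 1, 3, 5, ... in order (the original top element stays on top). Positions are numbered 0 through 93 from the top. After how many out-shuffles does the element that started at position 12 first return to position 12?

5

Follow position 12 under repeated out-shuffles:
12 → 24 → 48 → 3 → 6 → 12
It first returns after 5 out-shuffles.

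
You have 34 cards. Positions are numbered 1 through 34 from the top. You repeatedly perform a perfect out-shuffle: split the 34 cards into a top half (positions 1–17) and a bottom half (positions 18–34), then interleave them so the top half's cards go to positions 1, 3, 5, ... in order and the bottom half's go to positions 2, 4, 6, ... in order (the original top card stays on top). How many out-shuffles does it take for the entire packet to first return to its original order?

The out-shuffle permutes the 34 positions with cycle lengths [1, 1, 2, 10, 10, 10].
Every card is home exactly when every cycle has completed a whole number of laps, i.e. after lcm(1, 2, 10) = 10 out-shuffles.

10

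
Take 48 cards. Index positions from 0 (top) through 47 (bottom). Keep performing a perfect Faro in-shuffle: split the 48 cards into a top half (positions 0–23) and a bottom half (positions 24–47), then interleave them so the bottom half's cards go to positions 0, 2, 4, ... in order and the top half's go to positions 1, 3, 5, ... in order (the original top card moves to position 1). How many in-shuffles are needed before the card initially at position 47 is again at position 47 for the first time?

21

Follow position 47 under repeated in-shuffles:
47 → 46 → 44 → 40 → 32 → 16 → 33 → 18 → ... → 47 (length 21)
It first returns after 21 in-shuffles.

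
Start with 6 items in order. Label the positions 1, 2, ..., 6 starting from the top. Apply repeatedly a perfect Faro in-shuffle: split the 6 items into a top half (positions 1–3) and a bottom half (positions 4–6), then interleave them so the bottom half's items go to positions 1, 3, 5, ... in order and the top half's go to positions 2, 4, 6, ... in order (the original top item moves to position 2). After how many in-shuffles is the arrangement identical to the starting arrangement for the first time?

The in-shuffle permutes the 6 positions with cycle lengths [3, 3].
Every item is home exactly when every cycle has completed a whole number of laps, i.e. after lcm(3) = 3 in-shuffles.

3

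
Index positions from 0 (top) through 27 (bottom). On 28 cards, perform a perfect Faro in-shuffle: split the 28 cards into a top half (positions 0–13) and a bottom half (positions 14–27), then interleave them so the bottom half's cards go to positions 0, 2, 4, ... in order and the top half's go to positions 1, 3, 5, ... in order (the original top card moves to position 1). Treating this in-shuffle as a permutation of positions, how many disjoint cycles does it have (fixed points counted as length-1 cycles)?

1

Trace each unvisited position around until it returns:
(0 1 3 7 15 2 ... len 28)
1 cycle in total.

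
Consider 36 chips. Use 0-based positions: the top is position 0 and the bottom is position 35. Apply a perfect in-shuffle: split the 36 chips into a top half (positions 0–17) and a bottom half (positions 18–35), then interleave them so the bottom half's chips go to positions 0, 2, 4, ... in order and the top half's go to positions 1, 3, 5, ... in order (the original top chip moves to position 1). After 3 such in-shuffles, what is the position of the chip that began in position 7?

Track the chip's position through each in-shuffle:
7 → 15 → 31 → 26

26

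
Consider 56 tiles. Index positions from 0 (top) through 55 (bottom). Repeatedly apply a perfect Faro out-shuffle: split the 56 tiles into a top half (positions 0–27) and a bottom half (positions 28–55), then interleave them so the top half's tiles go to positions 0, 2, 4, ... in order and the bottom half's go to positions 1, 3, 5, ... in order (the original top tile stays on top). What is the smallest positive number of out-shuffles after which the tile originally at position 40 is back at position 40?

10

Follow position 40 under repeated out-shuffles:
40 → 25 → 50 → 45 → 35 → 15 → 30 → 5 → 10 → 20 → 40
It first returns after 10 out-shuffles.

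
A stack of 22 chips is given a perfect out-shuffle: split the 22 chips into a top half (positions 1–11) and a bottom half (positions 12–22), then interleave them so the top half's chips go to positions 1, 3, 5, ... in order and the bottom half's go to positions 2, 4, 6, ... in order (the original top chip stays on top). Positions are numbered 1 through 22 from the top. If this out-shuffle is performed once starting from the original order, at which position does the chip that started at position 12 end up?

Track the chip's position through each out-shuffle:
12 → 2

2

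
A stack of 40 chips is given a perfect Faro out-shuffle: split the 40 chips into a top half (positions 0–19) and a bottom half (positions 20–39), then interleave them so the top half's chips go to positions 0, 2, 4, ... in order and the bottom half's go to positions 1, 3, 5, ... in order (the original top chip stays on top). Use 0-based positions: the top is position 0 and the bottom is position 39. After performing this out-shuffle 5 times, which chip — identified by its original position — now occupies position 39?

Work backwards from position 39, undoing one out-shuffle at a time:
39 ← 39 ← 39 ← 39 ← 39 ← 39
So the chip now at position 39 started at position 39.

39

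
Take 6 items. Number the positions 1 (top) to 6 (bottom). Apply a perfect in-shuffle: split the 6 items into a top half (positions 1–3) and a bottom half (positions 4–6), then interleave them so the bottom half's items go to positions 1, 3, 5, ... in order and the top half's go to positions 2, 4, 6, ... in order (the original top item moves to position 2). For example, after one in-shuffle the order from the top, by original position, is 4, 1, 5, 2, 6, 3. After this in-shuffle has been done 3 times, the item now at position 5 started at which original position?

Work backwards from position 5, undoing one in-shuffle at a time:
5 ← 6 ← 3 ← 5
So the item now at position 5 started at position 5.

5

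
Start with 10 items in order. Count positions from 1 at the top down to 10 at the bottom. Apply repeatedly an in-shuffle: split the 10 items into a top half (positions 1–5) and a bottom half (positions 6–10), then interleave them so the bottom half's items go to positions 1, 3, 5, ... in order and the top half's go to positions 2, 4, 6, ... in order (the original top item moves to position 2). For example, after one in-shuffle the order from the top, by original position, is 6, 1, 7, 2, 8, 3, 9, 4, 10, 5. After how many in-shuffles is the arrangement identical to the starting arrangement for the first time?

The in-shuffle permutes the 10 positions with cycle lengths [10].
Every item is home exactly when every cycle has completed a whole number of laps, i.e. after lcm(10) = 10 in-shuffles.

10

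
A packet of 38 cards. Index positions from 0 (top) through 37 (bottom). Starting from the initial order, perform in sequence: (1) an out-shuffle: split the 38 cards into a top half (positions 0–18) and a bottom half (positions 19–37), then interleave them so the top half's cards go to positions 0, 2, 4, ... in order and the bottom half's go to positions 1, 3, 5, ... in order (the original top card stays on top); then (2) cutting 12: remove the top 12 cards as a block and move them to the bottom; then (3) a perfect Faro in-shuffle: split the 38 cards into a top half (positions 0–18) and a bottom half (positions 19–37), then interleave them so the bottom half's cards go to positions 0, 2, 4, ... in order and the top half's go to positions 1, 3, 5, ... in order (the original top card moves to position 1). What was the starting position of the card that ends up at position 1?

Undo the operations in reverse order, starting from position 1:
  undo op 3 (in-shuffle, from top half): 1 ← 0
  undo op 2 (cut 12): 0 ← 12
  undo op 1 (out-shuffle, from top half): 12 ← 6
So the card at position 1 came from original position 6.

6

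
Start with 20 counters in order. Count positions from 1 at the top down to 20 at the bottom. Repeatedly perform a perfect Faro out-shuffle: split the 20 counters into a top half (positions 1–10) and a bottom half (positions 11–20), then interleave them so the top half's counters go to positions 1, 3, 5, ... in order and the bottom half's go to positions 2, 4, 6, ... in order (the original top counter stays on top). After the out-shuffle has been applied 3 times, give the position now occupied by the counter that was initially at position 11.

5

Track the counter's position through each out-shuffle:
11 → 2 → 3 → 5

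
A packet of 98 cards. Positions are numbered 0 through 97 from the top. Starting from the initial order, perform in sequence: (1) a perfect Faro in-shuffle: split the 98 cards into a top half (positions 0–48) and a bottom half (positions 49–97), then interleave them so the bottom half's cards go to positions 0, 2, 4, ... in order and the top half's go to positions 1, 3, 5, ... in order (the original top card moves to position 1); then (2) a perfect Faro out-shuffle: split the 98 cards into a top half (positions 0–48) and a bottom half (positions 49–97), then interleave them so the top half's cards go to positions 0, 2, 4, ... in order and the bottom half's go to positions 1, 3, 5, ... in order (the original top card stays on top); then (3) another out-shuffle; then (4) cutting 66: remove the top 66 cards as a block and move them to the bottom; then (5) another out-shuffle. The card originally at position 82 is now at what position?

8

Track the card from position 82 forward through each operation:
  after op 1 (in-shuffle): 82 → 66
  after op 2 (out-shuffle): 66 → 35
  after op 3 (out-shuffle): 35 → 70
  after op 4 (cut 66): 70 → 4
  after op 5 (out-shuffle): 4 → 8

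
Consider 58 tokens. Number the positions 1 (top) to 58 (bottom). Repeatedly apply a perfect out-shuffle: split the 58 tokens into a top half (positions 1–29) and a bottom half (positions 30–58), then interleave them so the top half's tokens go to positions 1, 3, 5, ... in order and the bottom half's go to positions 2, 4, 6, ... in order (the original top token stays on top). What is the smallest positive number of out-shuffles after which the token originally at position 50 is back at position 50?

Follow position 50 under repeated out-shuffles:
50 → 42 → 26 → 51 → 44 → 30 → 2 → 3 → 5 → 9 → 17 → 33 → 8 → 15 → 29 → 57 → 56 → 54 → 50
It first returns after 18 out-shuffles.

18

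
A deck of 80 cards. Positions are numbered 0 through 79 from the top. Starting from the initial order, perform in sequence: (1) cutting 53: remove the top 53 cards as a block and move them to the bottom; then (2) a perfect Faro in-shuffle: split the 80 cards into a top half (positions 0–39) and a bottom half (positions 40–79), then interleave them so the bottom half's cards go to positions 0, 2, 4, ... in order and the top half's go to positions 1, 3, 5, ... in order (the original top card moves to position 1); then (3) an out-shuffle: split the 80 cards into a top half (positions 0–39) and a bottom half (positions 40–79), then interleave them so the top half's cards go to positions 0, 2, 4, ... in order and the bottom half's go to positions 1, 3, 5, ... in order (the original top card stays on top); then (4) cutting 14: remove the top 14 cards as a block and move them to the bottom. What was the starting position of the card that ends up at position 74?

Undo the operations in reverse order, starting from position 74:
  undo op 4 (cut 14): 74 ← 8
  undo op 3 (out-shuffle, from top half): 8 ← 4
  undo op 2 (in-shuffle, from bottom half): 4 ← 42
  undo op 1 (cut 53): 42 ← 15
So the card at position 74 came from original position 15.

15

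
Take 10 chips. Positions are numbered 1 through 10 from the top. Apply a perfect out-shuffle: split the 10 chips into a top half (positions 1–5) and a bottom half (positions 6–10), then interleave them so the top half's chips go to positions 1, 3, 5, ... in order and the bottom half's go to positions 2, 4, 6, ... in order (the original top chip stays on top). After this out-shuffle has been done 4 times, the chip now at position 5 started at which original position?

8

Work backwards from position 5, undoing one out-shuffle at a time:
5 ← 3 ← 2 ← 6 ← 8
So the chip now at position 5 started at position 8.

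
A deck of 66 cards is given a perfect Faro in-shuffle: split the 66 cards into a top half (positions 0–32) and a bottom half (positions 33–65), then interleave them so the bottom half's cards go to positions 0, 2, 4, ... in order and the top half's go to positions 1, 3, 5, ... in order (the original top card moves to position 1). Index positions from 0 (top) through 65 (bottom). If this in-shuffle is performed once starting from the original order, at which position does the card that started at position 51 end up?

36

Track the card's position through each in-shuffle:
51 → 36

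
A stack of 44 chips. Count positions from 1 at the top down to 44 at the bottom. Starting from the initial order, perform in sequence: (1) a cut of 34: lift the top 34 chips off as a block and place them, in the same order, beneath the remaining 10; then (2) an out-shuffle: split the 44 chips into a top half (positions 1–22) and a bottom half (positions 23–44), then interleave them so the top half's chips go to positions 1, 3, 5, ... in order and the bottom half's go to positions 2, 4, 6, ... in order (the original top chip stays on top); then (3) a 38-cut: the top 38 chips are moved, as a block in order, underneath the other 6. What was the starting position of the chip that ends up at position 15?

39

Undo the operations in reverse order, starting from position 15:
  undo op 3 (cut 38): 15 ← 9
  undo op 2 (out-shuffle, from top half): 9 ← 5
  undo op 1 (cut 34): 5 ← 39
So the chip at position 15 came from original position 39.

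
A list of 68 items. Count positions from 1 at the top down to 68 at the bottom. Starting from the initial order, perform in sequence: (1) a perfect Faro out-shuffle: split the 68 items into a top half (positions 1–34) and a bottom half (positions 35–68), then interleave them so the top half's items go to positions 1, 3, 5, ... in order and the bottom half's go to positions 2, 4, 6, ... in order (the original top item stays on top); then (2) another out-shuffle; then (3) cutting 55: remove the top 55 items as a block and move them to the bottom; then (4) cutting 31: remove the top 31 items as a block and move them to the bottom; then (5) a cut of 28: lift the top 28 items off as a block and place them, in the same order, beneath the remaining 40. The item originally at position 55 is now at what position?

38

Track the item from position 55 forward through each operation:
  after op 1 (out-shuffle): 55 → 42
  after op 2 (out-shuffle): 42 → 16
  after op 3 (cut 55): 16 → 29
  after op 4 (cut 31): 29 → 66
  after op 5 (cut 28): 66 → 38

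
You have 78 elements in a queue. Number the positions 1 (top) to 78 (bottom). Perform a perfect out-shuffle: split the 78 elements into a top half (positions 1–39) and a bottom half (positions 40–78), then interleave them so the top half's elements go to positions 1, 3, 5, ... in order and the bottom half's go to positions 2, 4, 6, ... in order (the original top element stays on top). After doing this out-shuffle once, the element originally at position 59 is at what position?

40

Track the element's position through each out-shuffle:
59 → 40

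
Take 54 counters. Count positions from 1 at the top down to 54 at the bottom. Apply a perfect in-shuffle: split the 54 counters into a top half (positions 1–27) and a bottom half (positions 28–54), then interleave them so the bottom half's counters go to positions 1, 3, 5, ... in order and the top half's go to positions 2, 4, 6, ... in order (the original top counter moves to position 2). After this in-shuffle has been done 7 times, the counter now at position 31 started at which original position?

Work backwards from position 31, undoing one in-shuffle at a time:
31 ← 43 ← 49 ← 52 ← 26 ← 13 ← 34 ← 17
So the counter now at position 31 started at position 17.

17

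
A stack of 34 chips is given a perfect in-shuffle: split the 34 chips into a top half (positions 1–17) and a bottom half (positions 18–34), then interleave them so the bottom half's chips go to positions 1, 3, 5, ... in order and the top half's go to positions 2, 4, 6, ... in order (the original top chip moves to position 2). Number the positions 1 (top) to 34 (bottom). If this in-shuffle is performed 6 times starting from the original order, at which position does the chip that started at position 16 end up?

9

Track the chip's position through each in-shuffle:
16 → 32 → 29 → 23 → 11 → 22 → 9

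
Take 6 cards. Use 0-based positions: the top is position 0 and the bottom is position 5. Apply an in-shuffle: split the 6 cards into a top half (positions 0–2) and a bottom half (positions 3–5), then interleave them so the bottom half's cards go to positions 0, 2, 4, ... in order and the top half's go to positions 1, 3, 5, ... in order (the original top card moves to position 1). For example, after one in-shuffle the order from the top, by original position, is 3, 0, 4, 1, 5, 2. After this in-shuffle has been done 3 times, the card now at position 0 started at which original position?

0

Work backwards from position 0, undoing one in-shuffle at a time:
0 ← 3 ← 1 ← 0
So the card now at position 0 started at position 0.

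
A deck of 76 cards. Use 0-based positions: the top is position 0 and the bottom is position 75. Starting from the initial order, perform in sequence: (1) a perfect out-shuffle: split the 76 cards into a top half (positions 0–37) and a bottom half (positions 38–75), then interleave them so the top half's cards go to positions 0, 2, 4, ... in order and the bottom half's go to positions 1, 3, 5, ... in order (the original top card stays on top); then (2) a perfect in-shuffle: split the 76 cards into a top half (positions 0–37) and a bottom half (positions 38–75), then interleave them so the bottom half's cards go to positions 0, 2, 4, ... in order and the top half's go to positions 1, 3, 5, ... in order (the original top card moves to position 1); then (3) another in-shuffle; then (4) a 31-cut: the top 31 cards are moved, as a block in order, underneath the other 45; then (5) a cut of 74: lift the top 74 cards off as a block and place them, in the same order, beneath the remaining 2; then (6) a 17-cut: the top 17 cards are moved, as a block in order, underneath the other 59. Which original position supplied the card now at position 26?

75

Undo the operations in reverse order, starting from position 26:
  undo op 6 (cut 17): 26 ← 43
  undo op 5 (cut 74): 43 ← 41
  undo op 4 (cut 31): 41 ← 72
  undo op 3 (in-shuffle, from bottom half): 72 ← 74
  undo op 2 (in-shuffle, from bottom half): 74 ← 75
  undo op 1 (out-shuffle, from bottom half): 75 ← 75
So the card at position 26 came from original position 75.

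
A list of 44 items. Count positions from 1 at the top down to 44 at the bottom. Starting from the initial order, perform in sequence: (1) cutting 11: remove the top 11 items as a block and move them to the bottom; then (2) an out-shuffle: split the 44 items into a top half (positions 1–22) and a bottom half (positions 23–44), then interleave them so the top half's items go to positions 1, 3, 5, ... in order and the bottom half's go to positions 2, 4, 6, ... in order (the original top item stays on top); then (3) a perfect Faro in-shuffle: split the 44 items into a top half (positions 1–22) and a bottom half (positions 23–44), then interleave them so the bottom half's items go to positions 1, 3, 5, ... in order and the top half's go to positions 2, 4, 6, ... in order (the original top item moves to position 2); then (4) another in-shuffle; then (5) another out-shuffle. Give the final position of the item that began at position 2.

Track the item from position 2 forward through each operation:
  after op 1 (cut 11): 2 → 35
  after op 2 (out-shuffle): 35 → 26
  after op 3 (in-shuffle): 26 → 7
  after op 4 (in-shuffle): 7 → 14
  after op 5 (out-shuffle): 14 → 27

27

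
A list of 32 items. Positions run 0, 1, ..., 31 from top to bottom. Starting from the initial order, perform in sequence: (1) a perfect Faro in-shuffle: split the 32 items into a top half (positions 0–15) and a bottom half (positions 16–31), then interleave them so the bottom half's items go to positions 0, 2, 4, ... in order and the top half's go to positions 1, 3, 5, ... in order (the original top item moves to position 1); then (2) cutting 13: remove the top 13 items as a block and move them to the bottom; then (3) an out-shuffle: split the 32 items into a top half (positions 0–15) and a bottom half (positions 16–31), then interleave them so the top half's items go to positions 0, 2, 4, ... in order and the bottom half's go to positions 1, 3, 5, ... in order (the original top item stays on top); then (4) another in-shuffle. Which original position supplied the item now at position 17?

8

Undo the operations in reverse order, starting from position 17:
  undo op 4 (in-shuffle, from top half): 17 ← 8
  undo op 3 (out-shuffle, from top half): 8 ← 4
  undo op 2 (cut 13): 4 ← 17
  undo op 1 (in-shuffle, from top half): 17 ← 8
So the item at position 17 came from original position 8.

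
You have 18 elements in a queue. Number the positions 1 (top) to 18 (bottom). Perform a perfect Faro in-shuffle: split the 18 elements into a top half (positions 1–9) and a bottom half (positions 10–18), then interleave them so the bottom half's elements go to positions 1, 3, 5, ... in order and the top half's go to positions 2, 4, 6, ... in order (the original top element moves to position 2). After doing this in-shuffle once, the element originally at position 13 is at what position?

7

Track the element's position through each in-shuffle:
13 → 7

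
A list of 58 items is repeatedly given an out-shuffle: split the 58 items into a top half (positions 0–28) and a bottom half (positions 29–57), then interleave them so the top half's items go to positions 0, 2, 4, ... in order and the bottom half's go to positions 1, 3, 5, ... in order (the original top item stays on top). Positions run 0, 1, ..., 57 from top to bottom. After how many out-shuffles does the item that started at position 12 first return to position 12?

Follow position 12 under repeated out-shuffles:
12 → 24 → 48 → 39 → 21 → 42 → 27 → 54 → 51 → 45 → 33 → 9 → 18 → 36 → 15 → 30 → 3 → 6 → 12
It first returns after 18 out-shuffles.

18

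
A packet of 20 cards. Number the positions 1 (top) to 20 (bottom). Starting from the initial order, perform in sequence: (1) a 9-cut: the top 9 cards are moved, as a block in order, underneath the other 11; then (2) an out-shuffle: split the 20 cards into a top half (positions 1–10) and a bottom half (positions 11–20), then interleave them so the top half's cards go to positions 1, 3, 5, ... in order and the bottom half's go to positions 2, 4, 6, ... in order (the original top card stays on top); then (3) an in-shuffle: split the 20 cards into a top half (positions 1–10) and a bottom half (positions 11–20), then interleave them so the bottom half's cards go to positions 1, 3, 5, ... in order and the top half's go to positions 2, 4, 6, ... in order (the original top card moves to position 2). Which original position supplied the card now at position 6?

Undo the operations in reverse order, starting from position 6:
  undo op 3 (in-shuffle, from top half): 6 ← 3
  undo op 2 (out-shuffle, from top half): 3 ← 2
  undo op 1 (cut 9): 2 ← 11
So the card at position 6 came from original position 11.

11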